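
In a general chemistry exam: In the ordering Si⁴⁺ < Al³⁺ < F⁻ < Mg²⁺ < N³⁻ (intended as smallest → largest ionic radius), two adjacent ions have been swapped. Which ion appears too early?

F⁻

The pair F⁻, Mg²⁺ is the wrong way round — both have 10 electrons but Z(Mg)=12 > Z(F)=9, so Mg²⁺ should be the smaller of the two. All other adjacent pairs agree with periodic trends, so F⁻ is the misplaced ion.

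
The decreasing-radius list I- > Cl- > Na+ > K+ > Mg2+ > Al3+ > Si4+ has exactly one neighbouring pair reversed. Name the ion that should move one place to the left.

Scanning neighbour by neighbour, only Na+/K+ violates a trend: Na+ and K+ are in one column with the same charge; the lighter period-3 ion has one fewer shell and is smaller. That makes K+ the one sitting a position late relative to where it belongs.

K+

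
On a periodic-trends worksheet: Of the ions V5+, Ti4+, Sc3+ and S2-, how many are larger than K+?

1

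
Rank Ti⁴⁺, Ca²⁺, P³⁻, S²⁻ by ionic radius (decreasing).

Isoelectronic series (18 e⁻ each). Size is set by nuclear charge: more protons means a smaller ion. Ti⁴⁺ (Z=22), Ca²⁺ (Z=20), S²⁻ (Z=16), P³⁻ (Z=15).

P³⁻ > S²⁻ > Ca²⁺ > Ti⁴⁺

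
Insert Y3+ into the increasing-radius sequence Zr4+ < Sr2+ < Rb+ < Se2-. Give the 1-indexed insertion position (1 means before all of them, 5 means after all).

Each ion has 36 electrons. The ranking follows nuclear charge in reverse — greater Z gives a smaller radius. Zr4+ (Z=40), Y3+ (Z=39), Sr2+ (Z=38), Rb+ (Z=37), Se2- (Z=34).
Merged order: Zr4+ < Y3+ < Sr2+ < Rb+ < Se2- — Y3+ is number 2.

2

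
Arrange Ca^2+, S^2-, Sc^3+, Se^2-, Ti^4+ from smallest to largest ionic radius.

Ti^4+ < Sc^3+ < Ca^2+ < S^2- < Se^2-

First list Z and electron count for each: Ti^4+: 18 e⁻, Z=22, Sc^3+: 18 e⁻, Z=21, Ca^2+: 18 e⁻, Z=20, S^2-: 18 e⁻, Z=16, Se^2-: 36 e⁻, Z=34. Ti^4+ < Sc^3+ (both 18 e⁻, Z=22>21); Sc^3+ < Ca^2+ (isoelectronic, higher Z=21 is smaller); Ca^2+ < S^2- (isoelectronic, higher Z=20 is smaller); S^2- < Se^2- (same group, period 3 vs 4).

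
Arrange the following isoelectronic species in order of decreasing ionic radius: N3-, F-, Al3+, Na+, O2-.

N3- > O2- > F- > Na+ > Al3+

All of these have 10 electrons (isoelectronic). With the same electron cloud, the ion with the most protons pulls it in tightest. Nuclear charges: Al3+ (Z=13), Na+ (Z=11), F- (Z=9), O2- (Z=8), N3- (Z=7). Highest Z is smallest.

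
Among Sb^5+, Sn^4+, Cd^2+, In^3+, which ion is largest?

These species are isoelectronic with 46 electrons. The only difference is the number of protons: Sb^5+ (Z=51), Sn^4+ (Z=50), In^3+ (Z=49), Cd^2+ (Z=48). The strongest nuclear pull (Sb^5+) gives the smallest ion.

Cd^2+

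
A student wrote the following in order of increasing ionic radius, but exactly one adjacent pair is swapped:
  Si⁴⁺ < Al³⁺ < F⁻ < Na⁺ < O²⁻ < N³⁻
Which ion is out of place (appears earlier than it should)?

Check each adjacent pair. F⁻ and Na⁺ are reversed: they are isoelectronic (10 e⁻) and Na has more protons than F (11 vs 9), making Na⁺ smaller. No other neighbouring pair contradicts the periodic trends, so F⁻ is the ion listed too early.

F⁻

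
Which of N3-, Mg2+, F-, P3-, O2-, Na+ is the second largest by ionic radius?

Mg2+ has 10 e⁻ (Z=12), Na+ has 10 e⁻ (Z=11), F- has 10 e⁻ (Z=9), O2- has 10 e⁻ (Z=8), N3- has 10 e⁻ (Z=7), P3- has 18 e⁻ (Z=15). Mg2+ < Na+ (both 10 e⁻, Z=12>11); Na+ < F- (both 10 e⁻, Z=11>9); F- < O2- (both 10 e⁻, Z=9>8); O2- < N3- (both 10 e⁻, Z=8>7); N3- < P3- (same group, period 2 vs 3).
Full ascending order: Mg2+ < Na+ < F- < O2- < N3- < P3-. Counting from the largest, position 2 is N3-.

N3-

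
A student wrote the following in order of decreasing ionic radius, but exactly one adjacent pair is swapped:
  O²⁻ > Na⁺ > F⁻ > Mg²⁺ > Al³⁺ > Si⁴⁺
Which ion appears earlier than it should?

Na⁺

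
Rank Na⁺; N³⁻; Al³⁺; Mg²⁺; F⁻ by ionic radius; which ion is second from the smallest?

Each ion has 10 electrons. The ranking follows nuclear charge in reverse — greater Z gives a smaller radius. Al³⁺ (Z=13), Mg²⁺ (Z=12), Na⁺ (Z=11), F⁻ (Z=9), N³⁻ (Z=7).
That gives Al³⁺ < Mg²⁺ < Na⁺ < F⁻ < N³⁻. From the smallest end, number 2 is Mg²⁺.

Mg²⁺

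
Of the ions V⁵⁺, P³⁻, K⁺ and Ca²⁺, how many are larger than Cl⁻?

Each ion has 18 electrons. The ranking follows nuclear charge in reverse — greater Z gives a smaller radius. V⁵⁺ (Z=23), Ca²⁺ (Z=20), K⁺ (Z=19), Cl⁻ (Z=17), P³⁻ (Z=15).
Ordering all of them (including Cl⁻) by radius gives V⁵⁺ < Ca²⁺ < K⁺ < Cl⁻ < P³⁻. That's 1.

1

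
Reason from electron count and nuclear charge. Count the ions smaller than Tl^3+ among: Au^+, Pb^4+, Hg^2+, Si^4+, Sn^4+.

3

Work out protons and electrons: Si^4+ (Z=14, 10 e⁻), Sn^4+ (Z=50, 46 e⁻), Pb^4+ (Z=82, 78 e⁻), Tl^3+ (Z=81, 78 e⁻), Hg^2+ (Z=80, 78 e⁻), Au^+ (Z=79, 78 e⁻). Si^4+ < Sn^4+ (same group, 2 shells fewer); Sn^4+ < Pb^4+ (same group, period 5 vs 6); Pb^4+ < Tl^3+ (isoelectronic, higher Z=82 is smaller); Tl^3+ < Hg^2+ (both 78 e⁻, Z=81>80); Hg^2+ < Au^+ (both 78 e⁻, Z=80>79).
Overall: Si^4+ < Sn^4+ < Pb^4+ < Tl^3+ < Hg^2+ < Au^+. Tl^3+ has 3 below it and 2 above. Count: 3.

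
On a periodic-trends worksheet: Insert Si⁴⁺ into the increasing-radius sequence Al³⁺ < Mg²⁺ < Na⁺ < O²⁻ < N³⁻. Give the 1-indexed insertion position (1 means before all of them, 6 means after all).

1

Each ion has 10 electrons. The ranking follows nuclear charge in reverse — greater Z gives a smaller radius. Si⁴⁺ (Z=14), Al³⁺ (Z=13), Mg²⁺ (Z=12), Na⁺ (Z=11), O²⁻ (Z=8), N³⁻ (Z=7).
The complete sequence is Si⁴⁺ < Al³⁺ < Mg²⁺ < Na⁺ < O²⁻ < N³⁻. Si⁴⁺ sits at position 1.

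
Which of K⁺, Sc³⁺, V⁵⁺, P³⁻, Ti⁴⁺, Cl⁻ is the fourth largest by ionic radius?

Sc³⁺

These species are isoelectronic with 18 electrons. The only difference is the number of protons: V⁵⁺ (Z=23), Ti⁴⁺ (Z=22), Sc³⁺ (Z=21), K⁺ (Z=19), Cl⁻ (Z=17), P³⁻ (Z=15). The strongest nuclear pull (V⁵⁺) gives the smallest ion.
Full ascending order: V⁵⁺ < Ti⁴⁺ < Sc³⁺ < K⁺ < Cl⁻ < P³⁻. Counting from the largest, position 4 is Sc³⁺.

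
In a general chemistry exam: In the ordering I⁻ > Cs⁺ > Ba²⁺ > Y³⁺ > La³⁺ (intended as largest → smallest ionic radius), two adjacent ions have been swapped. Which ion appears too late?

La³⁺

Check each adjacent pair. Y³⁺ and La³⁺ are reversed: Y³⁺ and La³⁺ are in one column with the same charge; the lighter period-5 ion has one fewer shell and is smaller. No other neighbouring pair contradicts the periodic trends, so La³⁺ is the ion listed too late.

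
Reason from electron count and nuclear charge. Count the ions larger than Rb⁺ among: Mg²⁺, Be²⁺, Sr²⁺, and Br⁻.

Work out protons and electrons: Be²⁺ (Z=4, 2 e⁻), Mg²⁺ (Z=12, 10 e⁻), Sr²⁺ (Z=38, 36 e⁻), Rb⁺ (Z=37, 36 e⁻), Br⁻ (Z=35, 36 e⁻). Be²⁺ < Mg²⁺ (same group, period 2 vs 3); Mg²⁺ < Sr²⁺ (same group, period 3 vs 5); Sr²⁺ < Rb⁺ (both 36 e⁻, Z=38>37); Rb⁺ < Br⁻ (both 36 e⁻, Z=37>35).
Ordering all of them (including Rb⁺) by radius gives Be²⁺ < Mg²⁺ < Sr²⁺ < Rb⁺ < Br⁻. Count: 1.

1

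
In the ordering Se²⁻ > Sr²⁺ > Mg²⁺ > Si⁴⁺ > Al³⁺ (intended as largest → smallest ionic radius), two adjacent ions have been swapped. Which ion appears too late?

Al³⁺

The pair Si⁴⁺, Al³⁺ is the wrong way round — both have 10 electrons but Z(Si)=14 > Z(Al)=13, so Si⁴⁺ should be the smaller of the two. All other adjacent pairs agree with periodic trends, so Al³⁺ is the misplaced ion.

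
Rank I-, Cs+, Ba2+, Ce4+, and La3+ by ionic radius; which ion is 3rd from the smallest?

Ba2+

Isoelectronic series (54 e⁻ each). Size is set by nuclear charge: more protons means a smaller ion. Ce4+ (Z=58), La3+ (Z=57), Ba2+ (Z=56), Cs+ (Z=55), I- (Z=53).
Full ascending order: Ce4+ < La3+ < Ba2+ < Cs+ < I-. Counting from the smallest, position 3 is Ba2+.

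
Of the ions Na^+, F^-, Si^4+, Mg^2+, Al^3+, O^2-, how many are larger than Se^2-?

0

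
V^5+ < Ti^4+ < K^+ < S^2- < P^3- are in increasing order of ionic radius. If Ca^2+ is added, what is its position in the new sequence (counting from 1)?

These species are isoelectronic with 18 electrons. The only difference is the number of protons: V^5+ (Z=23), Ti^4+ (Z=22), Ca^2+ (Z=20), K^+ (Z=19), S^2- (Z=16), P^3- (Z=15). The strongest nuclear pull (V^5+) gives the smallest ion.
The complete sequence is V^5+ < Ti^4+ < Ca^2+ < K^+ < S^2- < P^3-. Ca^2+ sits at position 3.

3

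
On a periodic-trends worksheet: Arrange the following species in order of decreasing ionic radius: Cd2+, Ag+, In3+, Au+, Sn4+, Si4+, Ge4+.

Au+ > Ag+ > Cd2+ > In3+ > Sn4+ > Ge4+ > Si4+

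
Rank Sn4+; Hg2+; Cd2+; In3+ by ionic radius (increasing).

Sn4+: 46 e⁻, Z=50, In3+: 46 e⁻, Z=49, Cd2+: 46 e⁻, Z=48, Hg2+: 78 e⁻, Z=80. Sn4+ < In3+ (isoelectronic, higher Z=50 is smaller); In3+ < Cd2+ (isoelectronic, higher Z=49 is smaller); Cd2+ < Hg2+ (same group, 1 shell fewer).

Sn4+ < In3+ < Cd2+ < Hg2+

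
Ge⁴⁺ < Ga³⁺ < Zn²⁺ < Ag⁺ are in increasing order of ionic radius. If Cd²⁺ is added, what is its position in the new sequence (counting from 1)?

First list Z and electron count for each: Ge⁴⁺: 28 e⁻, Z=32, Ga³⁺: 28 e⁻, Z=31, Zn²⁺: 28 e⁻, Z=30, Cd²⁺: 46 e⁻, Z=48, Ag⁺: 46 e⁻, Z=47. Ge⁴⁺ < Ga³⁺ (both 28 e⁻, Z=32>31); Ga³⁺ < Zn²⁺ (isoelectronic, higher Z=31 is smaller); Zn²⁺ < Cd²⁺ (same group, 1 shell fewer); Cd²⁺ < Ag⁺ (isoelectronic, higher Z=48 is smaller).
The complete sequence is Ge⁴⁺ < Ga³⁺ < Zn²⁺ < Cd²⁺ < Ag⁺. Cd²⁺ sits at position 4.

4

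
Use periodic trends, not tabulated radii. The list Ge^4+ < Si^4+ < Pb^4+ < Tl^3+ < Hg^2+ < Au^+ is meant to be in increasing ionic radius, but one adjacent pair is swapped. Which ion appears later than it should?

Si^4+

The pair Ge^4+, Si^4+ is the wrong way round — both in group 14 with the same charge; Si^4+ (period 3) has the smaller radius. All other adjacent pairs agree with periodic trends, so Si^4+ is the misplaced ion.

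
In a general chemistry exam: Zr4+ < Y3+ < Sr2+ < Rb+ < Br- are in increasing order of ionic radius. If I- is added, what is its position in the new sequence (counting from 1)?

6

First list Z and electron count for each: Zr4+ (Z=40, 36 e⁻), Y3+ (Z=39, 36 e⁻), Sr2+ (Z=38, 36 e⁻), Rb+ (Z=37, 36 e⁻), Br- (Z=35, 36 e⁻), I- (Z=53, 54 e⁻). Zr4+ < Y3+ (both 36 e⁻, Z=40>39); Y3+ < Sr2+ (isoelectronic, higher Z=39 is smaller); Sr2+ < Rb+ (both 36 e⁻, Z=38>37); Rb+ < Br- (both 36 e⁻, Z=37>35); Br- < I- (same group, 1 shell fewer).
Merged order: Zr4+ < Y3+ < Sr2+ < Rb+ < Br- < I- — I- is number 6.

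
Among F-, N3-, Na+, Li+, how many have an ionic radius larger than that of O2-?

1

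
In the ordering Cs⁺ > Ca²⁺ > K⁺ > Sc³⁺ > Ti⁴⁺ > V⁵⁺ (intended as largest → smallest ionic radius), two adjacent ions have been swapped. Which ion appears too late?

The pair Ca²⁺, K⁺ is the wrong way round — Ca²⁺ and K⁺ share 18 electrons; the higher nuclear charge on Ca (Z=20) contracts it more, so Ca²⁺ < K⁺. All other adjacent pairs agree with periodic trends, so K⁺ is the misplaced ion.

K⁺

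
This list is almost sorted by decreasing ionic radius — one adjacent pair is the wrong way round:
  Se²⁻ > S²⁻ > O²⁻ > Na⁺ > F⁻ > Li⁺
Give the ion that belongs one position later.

Check each adjacent pair. Na⁺ and F⁻ are reversed: Na⁺ and F⁻ share 10 electrons; the higher nuclear charge on Na (Z=11) contracts it more, so Na⁺ < F⁻. No other neighbouring pair contradicts the periodic trends, so Na⁺ is the ion listed too early.

Na⁺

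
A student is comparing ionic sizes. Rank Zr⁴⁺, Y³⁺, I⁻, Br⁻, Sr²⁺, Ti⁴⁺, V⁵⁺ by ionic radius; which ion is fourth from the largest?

Tabulating Z and e⁻: V⁵⁺ has 18 e⁻ (Z=23), Ti⁴⁺ has 18 e⁻ (Z=22), Zr⁴⁺ has 36 e⁻ (Z=40), Y³⁺ has 36 e⁻ (Z=39), Sr²⁺ has 36 e⁻ (Z=38), Br⁻ has 36 e⁻ (Z=35), I⁻ has 54 e⁻ (Z=53). V⁵⁺ < Ti⁴⁺ (isoelectronic, higher Z=23 is smaller); Ti⁴⁺ < Zr⁴⁺ (same group, period 4 vs 5); Zr⁴⁺ < Y³⁺ (isoelectronic, higher Z=40 is smaller); Y³⁺ < Sr²⁺ (both 36 e⁻, Z=39>38); Sr²⁺ < Br⁻ (both 36 e⁻, Z=38>35); Br⁻ < I⁻ (same group, 1 shell fewer).
Full ascending order: V⁵⁺ < Ti⁴⁺ < Zr⁴⁺ < Y³⁺ < Sr²⁺ < Br⁻ < I⁻. Counting from the largest, position 4 is Y³⁺.

Y³⁺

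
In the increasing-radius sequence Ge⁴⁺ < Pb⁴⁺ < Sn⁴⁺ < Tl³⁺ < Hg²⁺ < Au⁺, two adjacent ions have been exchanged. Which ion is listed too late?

The pair Pb⁴⁺, Sn⁴⁺ is the wrong way round — same group and charge — period 5 sits above period 6, so Sn⁴⁺ is smaller. All other adjacent pairs agree with periodic trends, so Sn⁴⁺ is the misplaced ion.

Sn⁴⁺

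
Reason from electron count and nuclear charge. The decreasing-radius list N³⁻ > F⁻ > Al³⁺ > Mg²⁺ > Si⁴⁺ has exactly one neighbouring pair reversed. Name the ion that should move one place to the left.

Mg²⁺

Scanning neighbour by neighbour, only Al³⁺/Mg²⁺ violates a trend: Al³⁺ and Mg²⁺ share 10 electrons; the higher nuclear charge on Al (Z=13) contracts it more, so Al³⁺ < Mg²⁺. That makes Mg²⁺ the one sitting a position late relative to where it belongs.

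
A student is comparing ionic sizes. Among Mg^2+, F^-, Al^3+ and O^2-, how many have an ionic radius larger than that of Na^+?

These species are isoelectronic with 10 electrons. The only difference is the number of protons: Al^3+ (Z=13), Mg^2+ (Z=12), Na^+ (Z=11), F^- (Z=9), O^2- (Z=8). The strongest nuclear pull (Al^3+) gives the smallest ion.
Ordering all of them (including Na^+) by radius gives Al^3+ < Mg^2+ < Na^+ < F^- < O^2-. Count: 2.

2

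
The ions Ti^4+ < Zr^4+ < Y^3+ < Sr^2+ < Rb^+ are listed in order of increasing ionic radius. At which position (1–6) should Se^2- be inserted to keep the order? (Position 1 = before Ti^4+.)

6

Electron counts and nuclear charges: Ti^4+ (Z=22, 18 e⁻), Zr^4+ (Z=40, 36 e⁻), Y^3+ (Z=39, 36 e⁻), Sr^2+ (Z=38, 36 e⁻), Rb^+ (Z=37, 36 e⁻), Se^2- (Z=34, 36 e⁻). Ti^4+ < Zr^4+ (same group, period 4 vs 5); Zr^4+ < Y^3+ (isoelectronic, higher Z=40 is smaller); Y^3+ < Sr^2+ (isoelectronic, higher Z=39 is smaller); Sr^2+ < Rb^+ (isoelectronic, higher Z=38 is smaller); Rb^+ < Se^2- (isoelectronic, higher Z=37 is smaller).
Putting Se^2- in gives Ti^4+ < Zr^4+ < Y^3+ < Sr^2+ < Rb^+ < Se^2-; it lands at slot 6.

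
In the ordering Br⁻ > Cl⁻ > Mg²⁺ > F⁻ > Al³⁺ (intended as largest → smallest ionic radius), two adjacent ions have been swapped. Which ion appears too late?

F⁻

The pair Mg²⁺, F⁻ is the wrong way round — they are isoelectronic (10 e⁻) and Mg has more protons than F (12 vs 9), making Mg²⁺ smaller. All other adjacent pairs agree with periodic trends, so F⁻ is the misplaced ion.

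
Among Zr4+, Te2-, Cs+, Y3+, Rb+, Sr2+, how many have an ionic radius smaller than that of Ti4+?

Electron counts and nuclear charges: Ti4+ (Z=22, 18 e⁻), Zr4+ (Z=40, 36 e⁻), Y3+ (Z=39, 36 e⁻), Sr2+ (Z=38, 36 e⁻), Rb+ (Z=37, 36 e⁻), Cs+ (Z=55, 54 e⁻), Te2- (Z=52, 54 e⁻). Ti4+ < Zr4+ (same group, 1 shell fewer); Zr4+ < Y3+ (isoelectronic, higher Z=40 is smaller); Y3+ < Sr2+ (isoelectronic, higher Z=39 is smaller); Sr2+ < Rb+ (both 36 e⁻, Z=38>37); Rb+ < Cs+ (same group, 1 shell fewer); Cs+ < Te2- (isoelectronic, higher Z=55 is smaller).
Relative to Ti4+, the ions that are smaller are none. That's 0.

0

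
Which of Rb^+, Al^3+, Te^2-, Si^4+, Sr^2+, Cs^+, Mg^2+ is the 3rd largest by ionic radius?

Rb^+

Si^4+: 10 e⁻, Z=14, Al^3+: 10 e⁻, Z=13, Mg^2+: 10 e⁻, Z=12, Sr^2+: 36 e⁻, Z=38, Rb^+: 36 e⁻, Z=37, Cs^+: 54 e⁻, Z=55, Te^2-: 54 e⁻, Z=52. Si^4+ < Al^3+ (both 10 e⁻, Z=14>13); Al^3+ < Mg^2+ (both 10 e⁻, Z=13>12); Mg^2+ < Sr^2+ (same group, period 3 vs 5); Sr^2+ < Rb^+ (both 36 e⁻, Z=38>37); Rb^+ < Cs^+ (same group, period 5 vs 6); Cs^+ < Te^2- (both 54 e⁻, Z=55>52).
So the order is Si^4+ < Al^3+ < Mg^2+ < Sr^2+ < Rb^+ < Cs^+ < Te^2-; the 3rd-largest ion is Rb^+.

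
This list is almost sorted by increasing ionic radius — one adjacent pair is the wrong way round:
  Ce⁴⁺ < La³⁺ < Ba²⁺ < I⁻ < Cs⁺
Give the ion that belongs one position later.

The pair I⁻, Cs⁺ is the wrong way round — both have 54 electrons but Z(Cs)=55 > Z(I)=53, so Cs⁺ should be the smaller of the two. All other adjacent pairs agree with periodic trends, so I⁻ is the misplaced ion.

I⁻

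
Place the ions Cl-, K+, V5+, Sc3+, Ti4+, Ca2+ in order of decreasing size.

All of these have 18 electrons (isoelectronic). With the same electron cloud, the ion with the most protons pulls it in tightest. Nuclear charges: V5+ (Z=23), Ti4+ (Z=22), Sc3+ (Z=21), Ca2+ (Z=20), K+ (Z=19), Cl- (Z=17). Highest Z is smallest.

Cl- > K+ > Ca2+ > Sc3+ > Ti4+ > V5+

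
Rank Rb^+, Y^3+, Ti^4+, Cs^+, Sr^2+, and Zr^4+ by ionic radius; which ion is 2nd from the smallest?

Zr^4+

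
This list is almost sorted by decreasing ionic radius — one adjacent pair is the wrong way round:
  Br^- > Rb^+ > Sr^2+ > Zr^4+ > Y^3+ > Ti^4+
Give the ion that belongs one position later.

The pair Zr^4+, Y^3+ is the wrong way round — both have 36 electrons but Z(Zr)=40 > Z(Y)=39, so Zr^4+ should be the smaller of the two. All other adjacent pairs agree with periodic trends, so Zr^4+ is the misplaced ion.

Zr^4+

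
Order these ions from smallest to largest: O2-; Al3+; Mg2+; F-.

All of these have 10 electrons (isoelectronic). With the same electron cloud, the ion with the most protons pulls it in tightest. Nuclear charges: Al3+ (Z=13), Mg2+ (Z=12), F- (Z=9), O2- (Z=8). Highest Z is smallest.

Al3+ < Mg2+ < F- < O2-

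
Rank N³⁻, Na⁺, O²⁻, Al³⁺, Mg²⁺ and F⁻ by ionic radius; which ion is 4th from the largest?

Na⁺

These species are isoelectronic with 10 electrons. The only difference is the number of protons: Al³⁺ (Z=13), Mg²⁺ (Z=12), Na⁺ (Z=11), F⁻ (Z=9), O²⁻ (Z=8), N³⁻ (Z=7). The strongest nuclear pull (Al³⁺) gives the smallest ion.
That gives Al³⁺ < Mg²⁺ < Na⁺ < F⁻ < O²⁻ < N³⁻. From the largest end, number 4 is Na⁺.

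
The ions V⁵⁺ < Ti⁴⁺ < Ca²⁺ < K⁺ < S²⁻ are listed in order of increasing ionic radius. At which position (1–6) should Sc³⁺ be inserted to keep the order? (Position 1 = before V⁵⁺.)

3

Isoelectronic series (18 e⁻ each). Size is set by nuclear charge: more protons means a smaller ion. V⁵⁺ (Z=23), Ti⁴⁺ (Z=22), Sc³⁺ (Z=21), Ca²⁺ (Z=20), K⁺ (Z=19), S²⁻ (Z=16).
Merged order: V⁵⁺ < Ti⁴⁺ < Sc³⁺ < Ca²⁺ < K⁺ < S²⁻ — Sc³⁺ is number 3.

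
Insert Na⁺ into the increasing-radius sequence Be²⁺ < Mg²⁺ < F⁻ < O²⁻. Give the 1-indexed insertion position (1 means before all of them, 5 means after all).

3

First list Z and electron count for each: Be²⁺ (Z=4, 2 e⁻), Mg²⁺ (Z=12, 10 e⁻), Na⁺ (Z=11, 10 e⁻), F⁻ (Z=9, 10 e⁻), O²⁻ (Z=8, 10 e⁻). Be²⁺ < Mg²⁺ (same group, period 2 vs 3); Mg²⁺ < Na⁺ (isoelectronic, higher Z=12 is smaller); Na⁺ < F⁻ (isoelectronic, higher Z=11 is smaller); F⁻ < O²⁻ (both 10 e⁻, Z=9>8).
Putting Na⁺ in gives Be²⁺ < Mg²⁺ < Na⁺ < F⁻ < O²⁻; it lands at slot 3.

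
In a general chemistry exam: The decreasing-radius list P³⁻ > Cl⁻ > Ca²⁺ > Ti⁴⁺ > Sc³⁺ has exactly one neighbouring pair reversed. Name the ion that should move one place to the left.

Check each adjacent pair. Ti⁴⁺ and Sc³⁺ are reversed: both have 18 electrons but Z(Ti)=22 > Z(Sc)=21, so Ti⁴⁺ should be the smaller of the two. No other neighbouring pair contradicts the periodic trends, so Sc³⁺ is the ion listed too late.

Sc³⁺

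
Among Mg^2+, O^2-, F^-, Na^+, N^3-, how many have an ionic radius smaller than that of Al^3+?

0

All of these have 10 electrons (isoelectronic). With the same electron cloud, the ion with the most protons pulls it in tightest. Nuclear charges: Al^3+ (Z=13), Mg^2+ (Z=12), Na^+ (Z=11), F^- (Z=9), O^2- (Z=8), N^3- (Z=7). Highest Z is smallest.
Relative to Al^3+, the ions that are smaller are none. Count: 0.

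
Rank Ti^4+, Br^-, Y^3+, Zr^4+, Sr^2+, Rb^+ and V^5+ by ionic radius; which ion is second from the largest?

Work out protons and electrons: V^5+ has 18 e⁻ (Z=23), Ti^4+ has 18 e⁻ (Z=22), Zr^4+ has 36 e⁻ (Z=40), Y^3+ has 36 e⁻ (Z=39), Sr^2+ has 36 e⁻ (Z=38), Rb^+ has 36 e⁻ (Z=37), Br^- has 36 e⁻ (Z=35). V^5+ < Ti^4+ (both 18 e⁻, Z=23>22); Ti^4+ < Zr^4+ (same group, 1 shell fewer); Zr^4+ < Y^3+ (both 36 e⁻, Z=40>39); Y^3+ < Sr^2+ (isoelectronic, higher Z=39 is smaller); Sr^2+ < Rb^+ (both 36 e⁻, Z=38>37); Rb^+ < Br^- (both 36 e⁻, Z=37>35).
Full ascending order: V^5+ < Ti^4+ < Zr^4+ < Y^3+ < Sr^2+ < Rb^+ < Br^-. Counting from the largest, position 2 is Rb^+.

Rb^+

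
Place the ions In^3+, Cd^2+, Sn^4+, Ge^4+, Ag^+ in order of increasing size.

Ge^4+ < Sn^4+ < In^3+ < Cd^2+ < Ag^+

Tabulating Z and e⁻: Ge^4+ has 28 e⁻ (Z=32), Sn^4+ has 46 e⁻ (Z=50), In^3+ has 46 e⁻ (Z=49), Cd^2+ has 46 e⁻ (Z=48), Ag^+ has 46 e⁻ (Z=47). Ge^4+ < Sn^4+ (same group, period 4 vs 5); Sn^4+ < In^3+ (isoelectronic, higher Z=50 is smaller); In^3+ < Cd^2+ (isoelectronic, higher Z=49 is smaller); Cd^2+ < Ag^+ (isoelectronic, higher Z=48 is smaller).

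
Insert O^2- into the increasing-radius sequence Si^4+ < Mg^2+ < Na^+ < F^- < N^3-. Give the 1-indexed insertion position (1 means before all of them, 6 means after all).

5

Each ion has 10 electrons. The ranking follows nuclear charge in reverse — greater Z gives a smaller radius. Si^4+ (Z=14), Mg^2+ (Z=12), Na^+ (Z=11), F^- (Z=9), O^2- (Z=8), N^3- (Z=7).
Merged order: Si^4+ < Mg^2+ < Na^+ < F^- < O^2- < N^3- — O^2- is number 5.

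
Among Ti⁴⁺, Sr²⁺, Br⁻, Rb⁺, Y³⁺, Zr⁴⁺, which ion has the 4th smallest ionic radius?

Sr²⁺

Ti⁴⁺ (Z=22, 18 e⁻), Zr⁴⁺ (Z=40, 36 e⁻), Y³⁺ (Z=39, 36 e⁻), Sr²⁺ (Z=38, 36 e⁻), Rb⁺ (Z=37, 36 e⁻), Br⁻ (Z=35, 36 e⁻). Ti⁴⁺ < Zr⁴⁺ (same group, period 4 vs 5); Zr⁴⁺ < Y³⁺ (both 36 e⁻, Z=40>39); Y³⁺ < Sr²⁺ (both 36 e⁻, Z=39>38); Sr²⁺ < Rb⁺ (isoelectronic, higher Z=38 is smaller); Rb⁺ < Br⁻ (both 36 e⁻, Z=37>35).
That gives Ti⁴⁺ < Zr⁴⁺ < Y³⁺ < Sr²⁺ < Rb⁺ < Br⁻. From the smallest end, number 4 is Sr²⁺.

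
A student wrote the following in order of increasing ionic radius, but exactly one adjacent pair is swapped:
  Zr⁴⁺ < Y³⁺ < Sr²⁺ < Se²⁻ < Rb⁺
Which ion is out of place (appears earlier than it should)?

The pair Se²⁻, Rb⁺ is the wrong way round — they are isoelectronic (36 e⁻) and Rb has more protons than Se (37 vs 34), making Rb⁺ smaller. All other adjacent pairs agree with periodic trends, so Se²⁻ is the misplaced ion.

Se²⁻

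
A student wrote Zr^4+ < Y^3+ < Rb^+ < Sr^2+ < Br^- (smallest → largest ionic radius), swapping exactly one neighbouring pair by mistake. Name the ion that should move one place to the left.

Sr^2+

Scanning neighbour by neighbour, only Rb^+/Sr^2+ violates a trend: Sr^2+ and Rb^+ share 36 electrons; the higher nuclear charge on Sr (Z=38) contracts it more, so Sr^2+ < Rb^+. That makes Sr^2+ the one sitting a position late relative to where it belongs.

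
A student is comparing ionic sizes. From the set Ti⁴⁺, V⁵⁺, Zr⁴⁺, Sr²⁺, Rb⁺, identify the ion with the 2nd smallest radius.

First list Z and electron count for each: V⁵⁺ has 18 e⁻ (Z=23), Ti⁴⁺ has 18 e⁻ (Z=22), Zr⁴⁺ has 36 e⁻ (Z=40), Sr²⁺ has 36 e⁻ (Z=38), Rb⁺ has 36 e⁻ (Z=37). V⁵⁺ < Ti⁴⁺ (both 18 e⁻, Z=23>22); Ti⁴⁺ < Zr⁴⁺ (same group, 1 shell fewer); Zr⁴⁺ < Sr²⁺ (both 36 e⁻, Z=40>38); Sr²⁺ < Rb⁺ (both 36 e⁻, Z=38>37).
So the order is V⁵⁺ < Ti⁴⁺ < Zr⁴⁺ < Sr²⁺ < Rb⁺; the 2nd-smallest ion is Ti⁴⁺.

Ti⁴⁺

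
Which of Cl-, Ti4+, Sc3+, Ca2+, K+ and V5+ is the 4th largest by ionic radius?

Sc3+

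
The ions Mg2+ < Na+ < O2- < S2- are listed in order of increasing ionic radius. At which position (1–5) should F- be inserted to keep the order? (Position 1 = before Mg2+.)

Mg2+ has 10 e⁻ (Z=12), Na+ has 10 e⁻ (Z=11), F- has 10 e⁻ (Z=9), O2- has 10 e⁻ (Z=8), S2- has 18 e⁻ (Z=16). Mg2+ < Na+ (isoelectronic, higher Z=12 is smaller); Na+ < F- (both 10 e⁻, Z=11>9); F- < O2- (both 10 e⁻, Z=9>8); O2- < S2- (same group, period 2 vs 3).
Merged order: Mg2+ < Na+ < F- < O2- < S2- — F- is number 3.

3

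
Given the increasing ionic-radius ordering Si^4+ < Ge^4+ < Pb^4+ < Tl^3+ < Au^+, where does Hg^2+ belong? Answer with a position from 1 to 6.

5

Electron counts and nuclear charges: Si^4+: 10 e⁻, Z=14, Ge^4+: 28 e⁻, Z=32, Pb^4+: 78 e⁻, Z=82, Tl^3+: 78 e⁻, Z=81, Hg^2+: 78 e⁻, Z=80, Au^+: 78 e⁻, Z=79. Si^4+ < Ge^4+ (same group, period 3 vs 4); Ge^4+ < Pb^4+ (same group, period 4 vs 6); Pb^4+ < Tl^3+ (both 78 e⁻, Z=82>81); Tl^3+ < Hg^2+ (isoelectronic, higher Z=81 is smaller); Hg^2+ < Au^+ (isoelectronic, higher Z=80 is smaller).
The complete sequence is Si^4+ < Ge^4+ < Pb^4+ < Tl^3+ < Hg^2+ < Au^+. Hg^2+ sits at position 5.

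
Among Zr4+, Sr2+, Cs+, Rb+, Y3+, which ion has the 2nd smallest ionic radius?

First list Z and electron count for each: Zr4+ (Z=40, 36 e⁻), Y3+ (Z=39, 36 e⁻), Sr2+ (Z=38, 36 e⁻), Rb+ (Z=37, 36 e⁻), Cs+ (Z=55, 54 e⁻). Zr4+ < Y3+ (both 36 e⁻, Z=40>39); Y3+ < Sr2+ (isoelectronic, higher Z=39 is smaller); Sr2+ < Rb+ (both 36 e⁻, Z=38>37); Rb+ < Cs+ (same group, 1 shell fewer).
That gives Zr4+ < Y3+ < Sr2+ < Rb+ < Cs+. From the smallest end, number 2 is Y3+.

Y3+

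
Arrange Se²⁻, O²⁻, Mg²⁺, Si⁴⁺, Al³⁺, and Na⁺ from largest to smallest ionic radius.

Work out protons and electrons: Si⁴⁺ (Z=14, 10 e⁻), Al³⁺ (Z=13, 10 e⁻), Mg²⁺ (Z=12, 10 e⁻), Na⁺ (Z=11, 10 e⁻), O²⁻ (Z=8, 10 e⁻), Se²⁻ (Z=34, 36 e⁻). Si⁴⁺ < Al³⁺ (both 10 e⁻, Z=14>13); Al³⁺ < Mg²⁺ (both 10 e⁻, Z=13>12); Mg²⁺ < Na⁺ (both 10 e⁻, Z=12>11); Na⁺ < O²⁻ (both 10 e⁻, Z=11>8); O²⁻ < Se²⁻ (same group, 2 shells fewer).

Se²⁻ > O²⁻ > Na⁺ > Mg²⁺ > Al³⁺ > Si⁴⁺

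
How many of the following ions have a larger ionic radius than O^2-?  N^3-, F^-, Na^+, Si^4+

1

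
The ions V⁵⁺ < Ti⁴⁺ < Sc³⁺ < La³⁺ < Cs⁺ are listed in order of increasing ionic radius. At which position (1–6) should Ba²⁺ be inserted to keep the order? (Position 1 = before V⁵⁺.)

Work out protons and electrons: V⁵⁺: 18 e⁻, Z=23, Ti⁴⁺: 18 e⁻, Z=22, Sc³⁺: 18 e⁻, Z=21, La³⁺: 54 e⁻, Z=57, Ba²⁺: 54 e⁻, Z=56, Cs⁺: 54 e⁻, Z=55. V⁵⁺ < Ti⁴⁺ (both 18 e⁻, Z=23>22); Ti⁴⁺ < Sc³⁺ (isoelectronic, higher Z=22 is smaller); Sc³⁺ < La³⁺ (same group, period 4 vs 6); La³⁺ < Ba²⁺ (isoelectronic, higher Z=57 is smaller); Ba²⁺ < Cs⁺ (isoelectronic, higher Z=56 is smaller).
The complete sequence is V⁵⁺ < Ti⁴⁺ < Sc³⁺ < La³⁺ < Ba²⁺ < Cs⁺. Ba²⁺ sits at position 5.

5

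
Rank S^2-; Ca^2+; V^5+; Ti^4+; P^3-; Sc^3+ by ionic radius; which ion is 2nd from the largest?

S^2-

Isoelectronic series (18 e⁻ each). Size is set by nuclear charge: more protons means a smaller ion. V^5+ (Z=23), Ti^4+ (Z=22), Sc^3+ (Z=21), Ca^2+ (Z=20), S^2- (Z=16), P^3- (Z=15).
Full ascending order: V^5+ < Ti^4+ < Sc^3+ < Ca^2+ < S^2- < P^3-. Counting from the largest, position 2 is S^2-.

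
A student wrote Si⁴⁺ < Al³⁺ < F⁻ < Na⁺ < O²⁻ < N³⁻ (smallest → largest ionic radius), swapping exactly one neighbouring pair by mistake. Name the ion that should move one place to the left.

The pair F⁻, Na⁺ is the wrong way round — both have 10 electrons but Z(Na)=11 > Z(F)=9, so Na⁺ should be the smaller of the two. All other adjacent pairs agree with periodic trends, so Na⁺ is the misplaced ion.

Na⁺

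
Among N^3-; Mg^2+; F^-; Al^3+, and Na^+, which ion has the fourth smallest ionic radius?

F^-

Each ion has 10 electrons. The ranking follows nuclear charge in reverse — greater Z gives a smaller radius. Al^3+ (Z=13), Mg^2+ (Z=12), Na^+ (Z=11), F^- (Z=9), N^3- (Z=7).
So the order is Al^3+ < Mg^2+ < Na^+ < F^- < N^3-; the 4th-smallest ion is F^-.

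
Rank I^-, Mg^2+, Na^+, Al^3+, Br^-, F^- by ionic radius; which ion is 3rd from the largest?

F^-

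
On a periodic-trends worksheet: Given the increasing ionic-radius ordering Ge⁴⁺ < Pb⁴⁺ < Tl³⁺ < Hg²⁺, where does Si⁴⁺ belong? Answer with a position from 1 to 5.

Tabulating Z and e⁻: Si⁴⁺ has 10 e⁻ (Z=14), Ge⁴⁺ has 28 e⁻ (Z=32), Pb⁴⁺ has 78 e⁻ (Z=82), Tl³⁺ has 78 e⁻ (Z=81), Hg²⁺ has 78 e⁻ (Z=80). Si⁴⁺ < Ge⁴⁺ (same group, 1 shell fewer); Ge⁴⁺ < Pb⁴⁺ (same group, period 4 vs 6); Pb⁴⁺ < Tl³⁺ (both 78 e⁻, Z=82>81); Tl³⁺ < Hg²⁺ (both 78 e⁻, Z=81>80).
The complete sequence is Si⁴⁺ < Ge⁴⁺ < Pb⁴⁺ < Tl³⁺ < Hg²⁺. Si⁴⁺ sits at position 1.

1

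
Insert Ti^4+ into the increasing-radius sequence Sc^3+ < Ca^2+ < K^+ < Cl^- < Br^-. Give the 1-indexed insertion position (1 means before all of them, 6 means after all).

Ti^4+ has 18 e⁻ (Z=22), Sc^3+ has 18 e⁻ (Z=21), Ca^2+ has 18 e⁻ (Z=20), K^+ has 18 e⁻ (Z=19), Cl^- has 18 e⁻ (Z=17), Br^- has 36 e⁻ (Z=35). Ti^4+ < Sc^3+ (isoelectronic, higher Z=22 is smaller); Sc^3+ < Ca^2+ (both 18 e⁻, Z=21>20); Ca^2+ < K^+ (isoelectronic, higher Z=20 is smaller); K^+ < Cl^- (both 18 e⁻, Z=19>17); Cl^- < Br^- (same group, 1 shell fewer).
The complete sequence is Ti^4+ < Sc^3+ < Ca^2+ < K^+ < Cl^- < Br^-. Ti^4+ sits at position 1.

1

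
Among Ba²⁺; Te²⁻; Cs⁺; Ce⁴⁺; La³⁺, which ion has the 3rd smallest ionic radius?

These species are isoelectronic with 54 electrons. The only difference is the number of protons: Ce⁴⁺ (Z=58), La³⁺ (Z=57), Ba²⁺ (Z=56), Cs⁺ (Z=55), Te²⁻ (Z=52). The strongest nuclear pull (Ce⁴⁺) gives the smallest ion.
Full ascending order: Ce⁴⁺ < La³⁺ < Ba²⁺ < Cs⁺ < Te²⁻. Counting from the smallest, position 3 is Ba²⁺.

Ba²⁺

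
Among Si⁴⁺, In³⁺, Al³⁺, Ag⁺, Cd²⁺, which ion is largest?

Ag⁺

Electron counts and nuclear charges: Si⁴⁺: 10 e⁻, Z=14, Al³⁺: 10 e⁻, Z=13, In³⁺: 46 e⁻, Z=49, Cd²⁺: 46 e⁻, Z=48, Ag⁺: 46 e⁻, Z=47. Si⁴⁺ < Al³⁺ (both 10 e⁻, Z=14>13); Al³⁺ < In³⁺ (same group, period 3 vs 5); In³⁺ < Cd²⁺ (isoelectronic, higher Z=49 is smaller); Cd²⁺ < Ag⁺ (both 46 e⁻, Z=48>47).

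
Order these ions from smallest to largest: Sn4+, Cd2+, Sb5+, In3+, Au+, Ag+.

First list Z and electron count for each: Sb5+ (Z=51, 46 e⁻), Sn4+ (Z=50, 46 e⁻), In3+ (Z=49, 46 e⁻), Cd2+ (Z=48, 46 e⁻), Ag+ (Z=47, 46 e⁻), Au+ (Z=79, 78 e⁻). Sb5+ < Sn4+ (isoelectronic, higher Z=51 is smaller); Sn4+ < In3+ (both 46 e⁻, Z=50>49); In3+ < Cd2+ (isoelectronic, higher Z=49 is smaller); Cd2+ < Ag+ (isoelectronic, higher Z=48 is smaller); Ag+ < Au+ (same group, 1 shell fewer).

Sb5+ < Sn4+ < In3+ < Cd2+ < Ag+ < Au+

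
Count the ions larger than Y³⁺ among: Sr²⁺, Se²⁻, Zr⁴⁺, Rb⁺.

Isoelectronic series (36 e⁻ each). Size is set by nuclear charge: more protons means a smaller ion. Zr⁴⁺ (Z=40), Y³⁺ (Z=39), Sr²⁺ (Z=38), Rb⁺ (Z=37), Se²⁻ (Z=34).
Relative to Y³⁺, the ions that are larger are Sr²⁺, Rb⁺, Se²⁻. So 3 are larger.

3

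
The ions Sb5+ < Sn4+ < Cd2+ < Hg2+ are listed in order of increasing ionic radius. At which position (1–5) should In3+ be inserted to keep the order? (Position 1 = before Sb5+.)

Work out protons and electrons: Sb5+: 46 e⁻, Z=51, Sn4+: 46 e⁻, Z=50, In3+: 46 e⁻, Z=49, Cd2+: 46 e⁻, Z=48, Hg2+: 78 e⁻, Z=80. Sb5+ < Sn4+ (both 46 e⁻, Z=51>50); Sn4+ < In3+ (both 46 e⁻, Z=50>49); In3+ < Cd2+ (both 46 e⁻, Z=49>48); Cd2+ < Hg2+ (same group, period 5 vs 6).
Putting In3+ in gives Sb5+ < Sn4+ < In3+ < Cd2+ < Hg2+; it lands at slot 3.

3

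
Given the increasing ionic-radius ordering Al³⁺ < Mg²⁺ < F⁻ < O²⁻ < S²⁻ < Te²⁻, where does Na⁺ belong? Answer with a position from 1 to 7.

3

Work out protons and electrons: Al³⁺ (Z=13, 10 e⁻), Mg²⁺ (Z=12, 10 e⁻), Na⁺ (Z=11, 10 e⁻), F⁻ (Z=9, 10 e⁻), O²⁻ (Z=8, 10 e⁻), S²⁻ (Z=16, 18 e⁻), Te²⁻ (Z=52, 54 e⁻). Al³⁺ < Mg²⁺ (both 10 e⁻, Z=13>12); Mg²⁺ < Na⁺ (both 10 e⁻, Z=12>11); Na⁺ < F⁻ (isoelectronic, higher Z=11 is smaller); F⁻ < O²⁻ (isoelectronic, higher Z=9 is smaller); O²⁻ < S²⁻ (same group, 1 shell fewer); S²⁻ < Te²⁻ (same group, 2 shells fewer).
With Na⁺ included the full order is Al³⁺ < Mg²⁺ < Na⁺ < F⁻ < O²⁻ < S²⁻ < Te²⁻, so it takes position 3.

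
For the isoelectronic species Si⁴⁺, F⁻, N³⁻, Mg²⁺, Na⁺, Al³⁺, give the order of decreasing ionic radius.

N³⁻ > F⁻ > Na⁺ > Mg²⁺ > Al³⁺ > Si⁴⁺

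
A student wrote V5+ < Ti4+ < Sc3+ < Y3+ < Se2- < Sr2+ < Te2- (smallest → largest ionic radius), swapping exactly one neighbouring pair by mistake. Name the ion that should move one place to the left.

Sr2+

Scanning neighbour by neighbour, only Se2-/Sr2+ violates a trend: Sr2+ and Se2- share 36 electrons; the higher nuclear charge on Sr (Z=38) contracts it more, so Sr2+ < Se2-. That makes Sr2+ the one sitting a position late relative to where it belongs.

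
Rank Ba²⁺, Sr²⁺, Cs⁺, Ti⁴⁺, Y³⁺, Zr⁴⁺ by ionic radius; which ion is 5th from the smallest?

Ti⁴⁺: 18 e⁻, Z=22, Zr⁴⁺: 36 e⁻, Z=40, Y³⁺: 36 e⁻, Z=39, Sr²⁺: 36 e⁻, Z=38, Ba²⁺: 54 e⁻, Z=56, Cs⁺: 54 e⁻, Z=55. Ti⁴⁺ < Zr⁴⁺ (same group, 1 shell fewer); Zr⁴⁺ < Y³⁺ (both 36 e⁻, Z=40>39); Y³⁺ < Sr²⁺ (isoelectronic, higher Z=39 is smaller); Sr²⁺ < Ba²⁺ (same group, period 5 vs 6); Ba²⁺ < Cs⁺ (both 54 e⁻, Z=56>55).
So the order is Ti⁴⁺ < Zr⁴⁺ < Y³⁺ < Sr²⁺ < Ba²⁺ < Cs⁺; the 5th-smallest ion is Ba²⁺.

Ba²⁺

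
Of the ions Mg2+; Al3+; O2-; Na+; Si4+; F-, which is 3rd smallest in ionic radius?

All of these have 10 electrons (isoelectronic). With the same electron cloud, the ion with the most protons pulls it in tightest. Nuclear charges: Si4+ (Z=14), Al3+ (Z=13), Mg2+ (Z=12), Na+ (Z=11), F- (Z=9), O2- (Z=8). Highest Z is smallest.
So the order is Si4+ < Al3+ < Mg2+ < Na+ < F- < O2-; the 3rd-smallest ion is Mg2+.

Mg2+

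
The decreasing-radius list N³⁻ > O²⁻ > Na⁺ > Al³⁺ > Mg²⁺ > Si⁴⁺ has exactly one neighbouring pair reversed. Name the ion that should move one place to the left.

Scanning neighbour by neighbour, only Al³⁺/Mg²⁺ violates a trend: they are isoelectronic (10 e⁻) and Al has more protons than Mg (13 vs 12), making Al³⁺ smaller. That makes Mg²⁺ the one sitting a position late relative to where it belongs.

Mg²⁺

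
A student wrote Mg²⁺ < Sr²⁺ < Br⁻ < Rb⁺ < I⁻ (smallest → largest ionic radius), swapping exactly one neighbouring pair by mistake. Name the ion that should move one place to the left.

Rb⁺

Compare adjacent ions: they are isoelectronic (36 e⁻) and Rb has more protons than Br (37 vs 35), making Rb⁺ smaller — yet in this increasing list Br⁻ sits before Rb⁺. Nothing else is reversed, so Rb⁺ should move one place to the left.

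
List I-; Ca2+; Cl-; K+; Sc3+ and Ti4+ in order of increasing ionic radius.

Work out protons and electrons: Ti4+ (Z=22, 18 e⁻), Sc3+ (Z=21, 18 e⁻), Ca2+ (Z=20, 18 e⁻), K+ (Z=19, 18 e⁻), Cl- (Z=17, 18 e⁻), I- (Z=53, 54 e⁻). Ti4+ < Sc3+ (both 18 e⁻, Z=22>21); Sc3+ < Ca2+ (both 18 e⁻, Z=21>20); Ca2+ < K+ (both 18 e⁻, Z=20>19); K+ < Cl- (both 18 e⁻, Z=19>17); Cl- < I- (same group, period 3 vs 5).

Ti4+ < Sc3+ < Ca2+ < K+ < Cl- < I-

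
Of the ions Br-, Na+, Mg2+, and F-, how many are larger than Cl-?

1

Mg2+ has 10 e⁻ (Z=12), Na+ has 10 e⁻ (Z=11), F- has 10 e⁻ (Z=9), Cl- has 18 e⁻ (Z=17), Br- has 36 e⁻ (Z=35). Mg2+ < Na+ (isoelectronic, higher Z=12 is smaller); Na+ < F- (isoelectronic, higher Z=11 is smaller); F- < Cl- (same group, period 2 vs 3); Cl- < Br- (same group, period 3 vs 4).
Overall: Mg2+ < Na+ < F- < Cl- < Br-. Cl- has 3 below it and 1 above. That's 1.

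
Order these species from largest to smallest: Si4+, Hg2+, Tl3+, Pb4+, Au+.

Work out protons and electrons: Si4+ has 10 e⁻ (Z=14), Pb4+ has 78 e⁻ (Z=82), Tl3+ has 78 e⁻ (Z=81), Hg2+ has 78 e⁻ (Z=80), Au+ has 78 e⁻ (Z=79). Si4+ < Pb4+ (same group, period 3 vs 6); Pb4+ < Tl3+ (isoelectronic, higher Z=82 is smaller); Tl3+ < Hg2+ (isoelectronic, higher Z=81 is smaller); Hg2+ < Au+ (both 78 e⁻, Z=80>79).

Au+ > Hg2+ > Tl3+ > Pb4+ > Si4+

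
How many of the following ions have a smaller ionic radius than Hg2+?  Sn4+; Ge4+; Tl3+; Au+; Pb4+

First list Z and electron count for each: Ge4+: 28 e⁻, Z=32, Sn4+: 46 e⁻, Z=50, Pb4+: 78 e⁻, Z=82, Tl3+: 78 e⁻, Z=81, Hg2+: 78 e⁻, Z=80, Au+: 78 e⁻, Z=79. Ge4+ < Sn4+ (same group, period 4 vs 5); Sn4+ < Pb4+ (same group, 1 shell fewer); Pb4+ < Tl3+ (isoelectronic, higher Z=82 is smaller); Tl3+ < Hg2+ (both 78 e⁻, Z=81>80); Hg2+ < Au+ (both 78 e⁻, Z=80>79).
Relative to Hg2+, the ions that are smaller are Ge4+, Sn4+, Pb4+, Tl3+. Count: 4.

4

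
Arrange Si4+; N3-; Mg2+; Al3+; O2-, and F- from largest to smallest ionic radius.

N3- > O2- > F- > Mg2+ > Al3+ > Si4+

These species are isoelectronic with 10 electrons. The only difference is the number of protons: Si4+ (Z=14), Al3+ (Z=13), Mg2+ (Z=12), F- (Z=9), O2- (Z=8), N3- (Z=7). The strongest nuclear pull (Si4+) gives the smallest ion.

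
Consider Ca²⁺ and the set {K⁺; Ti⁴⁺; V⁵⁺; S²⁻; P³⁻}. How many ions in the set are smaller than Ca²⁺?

2

Each ion has 18 electrons. The ranking follows nuclear charge in reverse — greater Z gives a smaller radius. V⁵⁺ (Z=23), Ti⁴⁺ (Z=22), Ca²⁺ (Z=20), K⁺ (Z=19), S²⁻ (Z=16), P³⁻ (Z=15).
Placing each against Ca²⁺: smaller — V⁵⁺, Ti⁴⁺; larger — K⁺, S²⁻, P³⁻. That's 2.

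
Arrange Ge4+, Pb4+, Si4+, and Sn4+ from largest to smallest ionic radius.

Pb4+ > Sn4+ > Ge4+ > Si4+

Same group, same charge. Going down the group adds an extra shell of electrons, so the ion gets larger: Si4+ is highest in the group and smallest.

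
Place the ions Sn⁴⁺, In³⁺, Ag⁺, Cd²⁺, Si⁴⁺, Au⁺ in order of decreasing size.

Au⁺ > Ag⁺ > Cd²⁺ > In³⁺ > Sn⁴⁺ > Si⁴⁺

Si⁴⁺ has 10 e⁻ (Z=14), Sn⁴⁺ has 46 e⁻ (Z=50), In³⁺ has 46 e⁻ (Z=49), Cd²⁺ has 46 e⁻ (Z=48), Ag⁺ has 46 e⁻ (Z=47), Au⁺ has 78 e⁻ (Z=79). Si⁴⁺ < Sn⁴⁺ (same group, 2 shells fewer); Sn⁴⁺ < In³⁺ (isoelectronic, higher Z=50 is smaller); In³⁺ < Cd²⁺ (isoelectronic, higher Z=49 is smaller); Cd²⁺ < Ag⁺ (both 46 e⁻, Z=48>47); Ag⁺ < Au⁺ (same group, 1 shell fewer).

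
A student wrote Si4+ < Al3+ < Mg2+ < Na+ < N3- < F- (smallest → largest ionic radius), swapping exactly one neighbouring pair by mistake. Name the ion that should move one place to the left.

The pair N3-, F- is the wrong way round — both have 10 electrons but Z(F)=9 > Z(N)=7, so F- should be the smaller of the two. All other adjacent pairs agree with periodic trends, so F- is the misplaced ion.

F-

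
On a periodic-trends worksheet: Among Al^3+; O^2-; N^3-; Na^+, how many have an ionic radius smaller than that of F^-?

2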